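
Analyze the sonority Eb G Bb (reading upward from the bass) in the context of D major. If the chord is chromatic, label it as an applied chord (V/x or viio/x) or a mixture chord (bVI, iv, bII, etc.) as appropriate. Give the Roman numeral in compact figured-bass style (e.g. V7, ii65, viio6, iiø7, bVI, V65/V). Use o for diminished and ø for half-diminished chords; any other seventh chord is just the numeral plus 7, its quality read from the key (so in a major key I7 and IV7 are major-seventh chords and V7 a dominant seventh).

The pitches Eb-G-Bb form a major triad rooted on Eb.
Eb is the lowered second degree of D major (diatonic 2 would be E). This is the Neapolitan chord — a major triad on the lowered second degree.

bII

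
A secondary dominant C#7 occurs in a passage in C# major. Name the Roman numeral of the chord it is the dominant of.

IV

The chord is a dominant seventh chord on C#.
A dominant resolves down a perfect fifth: C# → F#. In C# major, F# is scale degree 4, i.e. IV.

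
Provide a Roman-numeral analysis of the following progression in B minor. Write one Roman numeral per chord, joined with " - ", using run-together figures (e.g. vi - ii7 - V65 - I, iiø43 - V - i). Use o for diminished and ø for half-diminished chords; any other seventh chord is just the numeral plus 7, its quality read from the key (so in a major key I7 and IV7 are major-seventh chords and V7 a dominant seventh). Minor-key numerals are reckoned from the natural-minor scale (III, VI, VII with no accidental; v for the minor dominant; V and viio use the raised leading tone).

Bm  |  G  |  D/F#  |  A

i - VI - III6 - VII

Bm has root B, degree 1 in B minor, so i.
G: major triad on G = scale degree 6 → VI.
D/F#: root D is the mediant; major triad there is III6.
A: major triad on A = scale degree 7 → VII.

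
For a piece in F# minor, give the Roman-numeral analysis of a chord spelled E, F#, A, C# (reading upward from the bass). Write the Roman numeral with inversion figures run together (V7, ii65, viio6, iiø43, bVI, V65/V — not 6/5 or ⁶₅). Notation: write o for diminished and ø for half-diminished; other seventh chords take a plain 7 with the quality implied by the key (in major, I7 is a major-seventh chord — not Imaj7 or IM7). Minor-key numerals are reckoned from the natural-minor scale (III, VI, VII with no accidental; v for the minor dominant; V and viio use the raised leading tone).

i42

Stacked in thirds the chord is F#-A-C#-E: a minor seventh chord on F#.
In F# minor, F# is the tonic; the diatonic minor seventh chord there is i7.
With E in the bass the chord is in third inversion, so the figured bass is 42.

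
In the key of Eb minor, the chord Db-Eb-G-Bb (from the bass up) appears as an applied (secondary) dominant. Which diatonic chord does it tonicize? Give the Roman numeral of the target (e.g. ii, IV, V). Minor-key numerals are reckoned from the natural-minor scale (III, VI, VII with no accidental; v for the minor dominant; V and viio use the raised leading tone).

The chord is a dominant seventh chord on Eb.
A dominant resolves down a perfect fifth: Eb → Ab. In Eb minor, Ab is scale degree 4, i.e. iv.

iv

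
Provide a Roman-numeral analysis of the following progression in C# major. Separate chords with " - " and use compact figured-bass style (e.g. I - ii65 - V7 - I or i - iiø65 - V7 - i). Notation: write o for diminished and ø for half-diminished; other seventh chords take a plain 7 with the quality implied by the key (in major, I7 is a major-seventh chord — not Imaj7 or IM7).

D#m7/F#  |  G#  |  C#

ii65 - V - I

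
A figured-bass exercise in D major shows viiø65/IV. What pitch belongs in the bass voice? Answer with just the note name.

A

The applied chord viiø65/IV is rooted on F#: F#-A-C-E.
The figure 65 means first inversion — the third is in the bass.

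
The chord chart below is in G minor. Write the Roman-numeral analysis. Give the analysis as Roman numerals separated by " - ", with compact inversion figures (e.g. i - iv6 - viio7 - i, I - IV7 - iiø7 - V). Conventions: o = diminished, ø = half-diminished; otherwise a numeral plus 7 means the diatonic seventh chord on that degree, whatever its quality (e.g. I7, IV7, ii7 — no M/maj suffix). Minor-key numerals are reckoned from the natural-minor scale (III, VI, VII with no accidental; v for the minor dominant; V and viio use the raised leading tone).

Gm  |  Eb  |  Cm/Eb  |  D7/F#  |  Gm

i - VI - iv6 - V65 - i

Gm: root G is the tonic; minor triad there is i.
Eb: root Eb is the submediant; major triad there is VI.
Cm/Eb has root C, degree 4 in G minor, so iv6.
D7/F#: root D is the dominant; dominant seventh chord there is V65.
Gm: root G is the tonic; minor triad there is i.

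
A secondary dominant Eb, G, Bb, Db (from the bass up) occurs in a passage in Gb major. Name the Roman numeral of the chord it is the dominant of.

The chord is a dominant seventh chord on Eb.
A dominant resolves down a perfect fifth: Eb → Ab. In Gb major, Ab is scale degree 2, i.e. ii.

ii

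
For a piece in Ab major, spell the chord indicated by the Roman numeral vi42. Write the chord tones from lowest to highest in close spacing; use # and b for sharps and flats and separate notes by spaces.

Eb F Ab C

The numeral's case and figure indicate a minor seventh chord. In Ab major its root, the submediant, is F.
Stacking thirds from F gives F-Ab-C-Eb.
With the 42 figure the chord is in third inversion; from the bass Eb upward in close position it reads Eb-F-Ab-C.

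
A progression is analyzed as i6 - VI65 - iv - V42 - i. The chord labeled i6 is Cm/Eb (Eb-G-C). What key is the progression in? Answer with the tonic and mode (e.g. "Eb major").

C minor

The chord Cm/Eb is a minor triad rooted on C; its label is i6.
If C is scale degree 1 and the mode makes that degree carry a minor triad, the tonic is C and the mode is minor.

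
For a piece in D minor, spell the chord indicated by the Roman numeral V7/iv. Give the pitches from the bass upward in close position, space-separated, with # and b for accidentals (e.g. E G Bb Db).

D F# A C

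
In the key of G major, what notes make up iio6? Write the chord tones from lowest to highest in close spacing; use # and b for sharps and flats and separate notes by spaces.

C Eb A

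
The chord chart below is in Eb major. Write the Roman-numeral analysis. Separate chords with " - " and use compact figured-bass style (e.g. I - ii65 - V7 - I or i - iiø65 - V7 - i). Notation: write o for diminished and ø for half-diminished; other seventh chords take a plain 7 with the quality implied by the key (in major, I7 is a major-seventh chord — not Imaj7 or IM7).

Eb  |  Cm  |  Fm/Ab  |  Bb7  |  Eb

I - vi - ii6 - V7 - I

Eb: major triad on Eb = scale degree 1 → I.
Cm: minor triad on C = scale degree 6 → vi.
Fm/Ab has root F, degree 2 in Eb major, so ii6.
Bb7: dominant seventh chord on Bb = scale degree 5 → V7.
Eb: root Eb is the tonic; major triad there is I.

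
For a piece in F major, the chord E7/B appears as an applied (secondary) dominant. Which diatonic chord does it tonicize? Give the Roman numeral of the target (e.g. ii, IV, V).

iii

The chord is a dominant seventh chord on E.
A dominant resolves down a perfect fifth: E → A. In F major, A is scale degree 3, i.e. iii.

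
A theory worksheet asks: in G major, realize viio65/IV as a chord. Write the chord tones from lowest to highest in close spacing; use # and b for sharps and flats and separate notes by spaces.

viio65/IV is a secondary leading-tone chord. The target IV is C in G major; the applied chord is rooted a semitone below, on B.
Building a fully diminished seventh chord on B gives B-D-F-Ab.
The figured bass 65 indicates first inversion, placing the third (D) in the bass: D-F-Ab-B.

D F Ab B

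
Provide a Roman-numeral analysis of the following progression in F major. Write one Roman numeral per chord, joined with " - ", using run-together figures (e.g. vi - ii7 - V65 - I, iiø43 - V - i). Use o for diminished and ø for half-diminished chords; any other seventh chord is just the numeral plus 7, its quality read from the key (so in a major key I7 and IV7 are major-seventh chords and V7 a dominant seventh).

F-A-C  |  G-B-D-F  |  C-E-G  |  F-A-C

F-A-C: major triad on F = scale degree 1 → I.
G-B-D-F is the secondary dominant of V (dominant seventh chord on G): V7/V.
C-E-G: major triad on C = scale degree 5 → V.
F-A-C: root F is the tonic; major triad there is I.

I - V7/V - V - I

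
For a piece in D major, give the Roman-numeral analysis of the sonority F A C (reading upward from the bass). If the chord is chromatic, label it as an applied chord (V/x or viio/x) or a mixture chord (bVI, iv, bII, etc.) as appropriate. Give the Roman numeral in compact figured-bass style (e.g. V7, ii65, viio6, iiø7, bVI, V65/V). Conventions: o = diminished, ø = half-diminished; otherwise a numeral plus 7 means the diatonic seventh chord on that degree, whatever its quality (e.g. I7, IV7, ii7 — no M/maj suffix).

bIII

Stacked in thirds the chord is F-A-C: a major triad on F.
F is the lowered third degree of D major (diatonic 3 would be F#). This is a major triad on the lowered third degree, borrowed from the parallel minor.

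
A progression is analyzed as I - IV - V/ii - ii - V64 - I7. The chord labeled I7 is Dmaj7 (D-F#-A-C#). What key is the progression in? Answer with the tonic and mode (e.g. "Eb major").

D major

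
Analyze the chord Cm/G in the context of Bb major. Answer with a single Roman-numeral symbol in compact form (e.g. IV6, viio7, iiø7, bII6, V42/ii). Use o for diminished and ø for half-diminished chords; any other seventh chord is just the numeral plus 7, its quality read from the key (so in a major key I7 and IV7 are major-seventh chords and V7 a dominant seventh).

ii64

The pitches C-Eb-G form a minor triad rooted on C.
C is scale degree 2 in Bb major, and a minor triad on that degree is written ii.
With G in the bass the chord is in second inversion, so the figured bass is 64.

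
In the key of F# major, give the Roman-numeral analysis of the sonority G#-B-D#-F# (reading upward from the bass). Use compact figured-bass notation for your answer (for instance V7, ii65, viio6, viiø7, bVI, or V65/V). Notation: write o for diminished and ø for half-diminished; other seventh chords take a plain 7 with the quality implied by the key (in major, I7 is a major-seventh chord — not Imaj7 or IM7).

ii7

Stacked in thirds the chord is G#-B-D#-F#: a minor seventh chord on G#.
G# is scale degree 2 in F# major, and a minor seventh chord on that degree is written ii7.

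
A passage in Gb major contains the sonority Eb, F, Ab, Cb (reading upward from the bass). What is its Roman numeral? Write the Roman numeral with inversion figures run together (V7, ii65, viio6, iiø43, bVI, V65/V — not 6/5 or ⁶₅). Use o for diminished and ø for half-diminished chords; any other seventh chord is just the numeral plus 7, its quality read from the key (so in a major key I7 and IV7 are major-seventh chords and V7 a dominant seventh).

The pitches F-Ab-Cb-Eb form a half-diminished seventh chord rooted on F.
In Gb major, F is the leading tone; the diatonic half-diminished seventh chord there is viiø7.
With Eb in the bass the chord is in third inversion, so the figured bass is 42.

viiø42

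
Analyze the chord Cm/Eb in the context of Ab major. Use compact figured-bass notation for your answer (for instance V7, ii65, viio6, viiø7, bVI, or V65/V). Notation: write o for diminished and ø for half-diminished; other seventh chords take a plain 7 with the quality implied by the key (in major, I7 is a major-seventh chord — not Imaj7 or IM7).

Stacked in thirds the chord is C-Eb-G: a minor triad on C.
C is scale degree 3 in Ab major, and a minor triad on that degree is written iii.
With Eb in the bass the chord is in first inversion, so the figured bass is 6.

iii6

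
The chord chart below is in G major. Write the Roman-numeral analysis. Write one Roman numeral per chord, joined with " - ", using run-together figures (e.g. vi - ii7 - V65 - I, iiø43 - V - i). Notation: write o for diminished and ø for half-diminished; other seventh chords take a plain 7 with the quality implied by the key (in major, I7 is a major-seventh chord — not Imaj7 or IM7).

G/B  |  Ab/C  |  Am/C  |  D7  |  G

I6 - bII6 - ii6 - V7 - I

G/B: major triad on G = scale degree 1 → I6.
Ab/C: Ab with this quality isn't in the key; a major triad on b2 is the Neapolitan sixth, bII6 (third, C, in the bass — hence the 6).
Am/C has root A, degree 2 in G major, so ii6.
D7 has root D, degree 5 in G major, so V7.
G: root G is the tonic; major triad there is I.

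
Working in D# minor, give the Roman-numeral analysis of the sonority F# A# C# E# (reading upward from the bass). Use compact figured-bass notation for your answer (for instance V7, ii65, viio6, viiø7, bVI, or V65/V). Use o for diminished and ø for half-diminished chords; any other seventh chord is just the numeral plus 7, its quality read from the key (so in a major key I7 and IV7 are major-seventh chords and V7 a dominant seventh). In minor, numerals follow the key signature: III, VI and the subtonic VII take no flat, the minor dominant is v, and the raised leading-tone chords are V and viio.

The pitches F#-A#-C#-E# form a major seventh chord rooted on F#.
F# is scale degree 3 in D# minor, and a major seventh chord on that degree is written III7.

III7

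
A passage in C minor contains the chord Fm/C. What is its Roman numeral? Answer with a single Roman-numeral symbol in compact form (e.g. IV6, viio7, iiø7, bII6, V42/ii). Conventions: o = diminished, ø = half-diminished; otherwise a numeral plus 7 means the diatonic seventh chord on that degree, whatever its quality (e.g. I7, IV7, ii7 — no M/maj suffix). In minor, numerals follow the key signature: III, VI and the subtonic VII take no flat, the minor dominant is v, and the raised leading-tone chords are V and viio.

The pitches F-Ab-C form a minor triad rooted on F.
In C minor, F is the subdominant; the diatonic minor triad there is iv.
With C in the bass the chord is in second inversion, so the figured bass is 64.

iv64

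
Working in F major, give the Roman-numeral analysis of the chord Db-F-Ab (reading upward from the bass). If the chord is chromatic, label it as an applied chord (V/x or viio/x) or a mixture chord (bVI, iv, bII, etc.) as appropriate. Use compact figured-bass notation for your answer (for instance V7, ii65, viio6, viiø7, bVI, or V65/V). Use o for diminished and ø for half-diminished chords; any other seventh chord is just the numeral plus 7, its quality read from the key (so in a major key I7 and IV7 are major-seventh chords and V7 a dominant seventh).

bVI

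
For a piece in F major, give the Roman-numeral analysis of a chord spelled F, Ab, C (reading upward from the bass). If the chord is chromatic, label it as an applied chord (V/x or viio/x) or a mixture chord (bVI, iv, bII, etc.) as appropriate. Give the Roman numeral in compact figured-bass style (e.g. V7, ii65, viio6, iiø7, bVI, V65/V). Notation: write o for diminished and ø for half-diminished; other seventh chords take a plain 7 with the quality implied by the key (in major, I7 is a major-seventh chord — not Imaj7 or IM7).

Stacked in thirds the chord is F-Ab-C: a minor triad on F.
F is the first degree of F major. This is the minor tonic, borrowed from the parallel minor.

i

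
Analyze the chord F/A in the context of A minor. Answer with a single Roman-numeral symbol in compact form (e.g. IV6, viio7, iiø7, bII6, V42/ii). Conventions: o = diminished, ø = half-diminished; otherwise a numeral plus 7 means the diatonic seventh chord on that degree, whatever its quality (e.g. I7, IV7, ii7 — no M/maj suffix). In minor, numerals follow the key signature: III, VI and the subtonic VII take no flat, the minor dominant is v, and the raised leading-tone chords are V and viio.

VI6

The pitches F-A-C form a major triad rooted on F.
In A minor, F is the submediant; the diatonic major triad there is VI.
With A in the bass the chord is in first inversion, so the figured bass is 6.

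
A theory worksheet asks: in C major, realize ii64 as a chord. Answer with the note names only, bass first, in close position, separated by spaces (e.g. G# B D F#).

In C major, scale degree 2 is D, and the diatonic chord built there is a minor triad.
That chord is spelled D-F-A.
The figured bass 64 indicates second inversion, placing the fifth (A) in the bass: A-D-F.

A D F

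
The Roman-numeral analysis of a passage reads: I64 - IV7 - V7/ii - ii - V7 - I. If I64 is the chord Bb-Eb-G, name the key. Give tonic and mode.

The anchor chord is a major triad on Eb, labeled I64.
If Eb is scale degree 1 and the mode makes that degree carry a major triad, the tonic is Eb and the mode is major.

Eb major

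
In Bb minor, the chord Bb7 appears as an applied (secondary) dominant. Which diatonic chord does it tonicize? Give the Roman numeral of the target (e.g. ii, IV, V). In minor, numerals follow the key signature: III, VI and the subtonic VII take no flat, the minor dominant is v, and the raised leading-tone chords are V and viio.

iv

The chord is a dominant seventh chord on Bb.
A dominant resolves down a perfect fifth: Bb → Eb. In Bb minor, Eb is scale degree 4, i.e. iv.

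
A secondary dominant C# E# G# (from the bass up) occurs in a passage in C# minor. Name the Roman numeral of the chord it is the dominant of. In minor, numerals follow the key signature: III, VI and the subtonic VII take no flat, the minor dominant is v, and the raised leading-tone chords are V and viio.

The chord is a major triad on C#.
A dominant resolves down a perfect fifth: C# → F#. In C# minor, F# is scale degree 4, i.e. iv.

iv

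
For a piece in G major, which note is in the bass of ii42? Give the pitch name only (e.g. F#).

ii in G major has root A; the chord is A-C-E-G.
The figure 42 means third inversion — the seventh is in the bass.

G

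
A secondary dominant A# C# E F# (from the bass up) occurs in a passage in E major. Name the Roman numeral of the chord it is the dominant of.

V

The chord is a dominant seventh chord on F#.
A dominant resolves down a perfect fifth: F# → B. In E major, B is scale degree 5, i.e. V.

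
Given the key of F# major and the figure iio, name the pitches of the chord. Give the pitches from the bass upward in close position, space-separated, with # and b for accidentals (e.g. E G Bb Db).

G# B D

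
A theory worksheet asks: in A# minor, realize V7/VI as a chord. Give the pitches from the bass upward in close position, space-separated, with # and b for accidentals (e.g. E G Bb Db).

C# E# G# B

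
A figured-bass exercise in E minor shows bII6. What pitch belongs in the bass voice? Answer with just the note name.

A

bII in E minor has root F; the chord is F-A-C.
The figure 6 means first inversion — the third is in the bass.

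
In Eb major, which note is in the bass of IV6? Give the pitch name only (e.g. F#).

C

IV in Eb major has root Ab; the chord is Ab-C-Eb.
The figure 6 means first inversion — the third is in the bass.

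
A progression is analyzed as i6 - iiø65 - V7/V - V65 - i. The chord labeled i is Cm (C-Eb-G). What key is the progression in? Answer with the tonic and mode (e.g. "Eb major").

C minor

The anchor chord is a minor triad on C, labeled i.
If C is scale degree 1 and the mode makes that degree carry a minor triad, the tonic is C and the mode is minor.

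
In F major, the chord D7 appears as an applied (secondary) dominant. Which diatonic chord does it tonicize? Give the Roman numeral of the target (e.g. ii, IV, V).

ii

The chord is a dominant seventh chord on D.
A dominant resolves down a perfect fifth: D → G. In F major, G is scale degree 2, i.e. ii.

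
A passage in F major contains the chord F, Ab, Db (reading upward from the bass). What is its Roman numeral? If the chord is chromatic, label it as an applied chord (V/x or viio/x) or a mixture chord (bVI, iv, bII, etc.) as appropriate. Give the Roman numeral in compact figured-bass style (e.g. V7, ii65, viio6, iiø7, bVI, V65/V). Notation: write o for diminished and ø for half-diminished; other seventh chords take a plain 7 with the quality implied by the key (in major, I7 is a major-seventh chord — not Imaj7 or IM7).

bVI6

The pitches Db-F-Ab form a major triad rooted on Db.
Db is the lowered sixth degree of F major (diatonic 6 would be D). This is a major triad on the lowered sixth degree, borrowed from the parallel minor.
With F in the bass the chord is in first inversion, so the figured bass is 6.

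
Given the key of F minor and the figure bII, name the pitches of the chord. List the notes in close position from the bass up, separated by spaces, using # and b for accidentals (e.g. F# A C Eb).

bII is the Neapolitan chord — a major triad on the lowered second degree. In F minor that root is Gb.
So the chord is Gb-Bb-Db.

Gb Bb Db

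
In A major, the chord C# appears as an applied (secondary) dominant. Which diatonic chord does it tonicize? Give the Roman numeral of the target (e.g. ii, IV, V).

vi

The chord is a major triad on C#.
A dominant resolves down a perfect fifth: C# → F#. In A major, F# is scale degree 6, i.e. vi.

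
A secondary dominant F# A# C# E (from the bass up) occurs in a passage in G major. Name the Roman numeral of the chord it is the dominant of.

The chord is a dominant seventh chord on F#.
A dominant resolves down a perfect fifth: F# → B. In G major, B is scale degree 3, i.e. iii.

iii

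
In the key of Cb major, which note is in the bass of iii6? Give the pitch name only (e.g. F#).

Gb

iii in Cb major has root Eb; the chord is Eb-Gb-Bb.
The figure 6 means first inversion — the third is in the bass.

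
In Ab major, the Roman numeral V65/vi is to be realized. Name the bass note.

The applied chord V65/vi is rooted on C: C-E-G-Bb.
The figure 65 means first inversion — the third is in the bass.

E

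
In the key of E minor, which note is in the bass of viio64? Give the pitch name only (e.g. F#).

viio in E minor has root D#; the chord is D#-F#-A.
The figure 64 means second inversion — the fifth is in the bass.

A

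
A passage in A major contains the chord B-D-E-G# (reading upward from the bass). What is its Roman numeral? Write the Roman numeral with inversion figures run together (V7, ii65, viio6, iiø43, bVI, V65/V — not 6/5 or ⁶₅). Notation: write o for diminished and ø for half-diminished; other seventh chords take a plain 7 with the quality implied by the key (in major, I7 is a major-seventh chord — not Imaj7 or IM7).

The pitches E-G#-B-D form a dominant seventh chord rooted on E.
In A major, E is the dominant; the diatonic dominant seventh chord there is V7.
With B in the bass the chord is in second inversion, so the figured bass is 43.

V43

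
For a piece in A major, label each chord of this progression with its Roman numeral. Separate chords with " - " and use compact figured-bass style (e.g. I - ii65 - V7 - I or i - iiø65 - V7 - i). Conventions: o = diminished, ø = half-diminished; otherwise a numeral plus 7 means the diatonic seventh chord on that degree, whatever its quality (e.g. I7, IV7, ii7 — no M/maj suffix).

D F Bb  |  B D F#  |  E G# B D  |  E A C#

D-F-Bb is non-diatonic — a major triad on the lowered supertonic (Bb): the Neapolitan sixth, bII6 (third, D, in the bass — hence the 6).
B-D-F#: minor triad on B = scale degree 2 → ii.
E-G#-B-D has root E, degree 5 in A major, so V7.
E-A-C# has root A, degree 1 in A major, so I64.

bII6 - ii - V7 - I64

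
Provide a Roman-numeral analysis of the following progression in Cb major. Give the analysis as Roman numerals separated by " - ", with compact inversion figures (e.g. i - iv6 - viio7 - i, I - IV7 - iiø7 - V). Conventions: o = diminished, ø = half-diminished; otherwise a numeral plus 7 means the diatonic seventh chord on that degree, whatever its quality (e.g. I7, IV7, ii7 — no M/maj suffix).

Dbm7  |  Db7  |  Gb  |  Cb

ii7 - V7/V - V - I

Dbm7 has root Db, degree 2 in Cb major, so ii7.
Db7 is the secondary dominant of V (dominant seventh chord on Db): V7/V.
Gb: root Gb is the dominant; major triad there is V.
Cb has root Cb, degree 1 in Cb major, so I.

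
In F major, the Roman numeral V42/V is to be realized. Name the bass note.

The applied chord V42/V is rooted on G: G-B-D-F.
The figure 42 means third inversion — the seventh is in the bass.

F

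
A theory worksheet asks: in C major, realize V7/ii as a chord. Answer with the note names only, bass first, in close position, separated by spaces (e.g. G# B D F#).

A C# E G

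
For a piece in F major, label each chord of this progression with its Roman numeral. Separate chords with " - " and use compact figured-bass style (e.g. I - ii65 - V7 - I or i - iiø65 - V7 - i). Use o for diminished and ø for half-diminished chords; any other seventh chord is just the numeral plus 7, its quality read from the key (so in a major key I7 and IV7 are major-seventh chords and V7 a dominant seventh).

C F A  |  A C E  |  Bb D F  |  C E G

I64 - iii - IV - V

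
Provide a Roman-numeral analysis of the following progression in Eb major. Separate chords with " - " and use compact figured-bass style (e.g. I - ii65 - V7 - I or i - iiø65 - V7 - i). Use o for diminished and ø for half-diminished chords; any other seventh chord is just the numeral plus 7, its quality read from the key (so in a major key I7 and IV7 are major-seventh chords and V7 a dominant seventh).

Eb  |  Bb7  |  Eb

I - V7 - I

Eb: root Eb is the tonic; major triad there is I.
Bb7 has root Bb, degree 5 in Eb major, so V7.
Eb: major triad on Eb = scale degree 1 → I.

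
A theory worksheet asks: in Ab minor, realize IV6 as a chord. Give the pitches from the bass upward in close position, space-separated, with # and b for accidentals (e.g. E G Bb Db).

F Ab Db

Scale degree 4 in Ab minor is Db; here the chord built on it is altered to a major triad. IV6 is the major subdominant, borrowed from the parallel major.
So the chord is Db-F-Ab, a major triad.
With the 6 figure the chord is in first inversion; from the bass F upward in close position it reads F-Ab-Db.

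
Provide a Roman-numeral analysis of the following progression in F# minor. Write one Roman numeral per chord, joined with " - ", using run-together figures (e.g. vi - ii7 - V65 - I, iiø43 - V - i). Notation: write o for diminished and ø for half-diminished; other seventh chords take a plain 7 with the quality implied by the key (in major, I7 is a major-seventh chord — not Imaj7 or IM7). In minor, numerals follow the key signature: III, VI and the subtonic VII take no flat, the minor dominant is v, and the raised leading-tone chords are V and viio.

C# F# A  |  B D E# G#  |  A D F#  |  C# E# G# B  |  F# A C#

i64 - viio43 - VI64 - V7 - i

C#-F#-A: root F# is the tonic; minor triad there is i64.
B-D-E#-G#: root E# is the leading tone; fully diminished seventh chord there is viio43.
A-D-F#: major triad on D = scale degree 6 → VI64.
C#-E#-G#-B: dominant seventh chord on C# = scale degree 5 → V7.
F#-A-C# has root F#, degree 1 in F# minor, so i.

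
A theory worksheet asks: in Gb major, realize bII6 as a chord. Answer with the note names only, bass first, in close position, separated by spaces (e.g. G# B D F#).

Cb Ebb Abb

Scale degree 2 in Gb major is Ab; lowering it a half step gives Abb. bII6 is the Neapolitan sixth — a major triad on the lowered second degree, here in its customary first inversion.
So the chord is Abb-Cb-Ebb, a major triad.
The figured bass 6 indicates first inversion, placing the third (Cb) in the bass: Cb-Ebb-Abb.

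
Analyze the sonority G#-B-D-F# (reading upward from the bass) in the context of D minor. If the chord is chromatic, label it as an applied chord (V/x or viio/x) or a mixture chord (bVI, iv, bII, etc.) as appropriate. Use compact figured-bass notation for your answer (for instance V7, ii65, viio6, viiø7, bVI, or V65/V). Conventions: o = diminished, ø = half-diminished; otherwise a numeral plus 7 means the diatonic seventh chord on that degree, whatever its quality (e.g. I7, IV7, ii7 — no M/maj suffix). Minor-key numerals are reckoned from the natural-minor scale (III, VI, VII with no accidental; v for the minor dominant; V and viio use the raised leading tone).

The pitches G#-B-D-F# form a half-diminished seventh chord rooted on G#.
G# sits a half step below A (V in D minor); a diminished chord there is the applied leading-tone chord of V.

viiø7/V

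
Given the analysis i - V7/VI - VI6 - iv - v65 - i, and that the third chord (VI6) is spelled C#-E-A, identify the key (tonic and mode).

The anchor chord is a major triad on A, labeled VI6.
VI6 on A implies A is the submediant; that puts the tonic at C#, and the uppercase numeral fits minor mode.

C# minor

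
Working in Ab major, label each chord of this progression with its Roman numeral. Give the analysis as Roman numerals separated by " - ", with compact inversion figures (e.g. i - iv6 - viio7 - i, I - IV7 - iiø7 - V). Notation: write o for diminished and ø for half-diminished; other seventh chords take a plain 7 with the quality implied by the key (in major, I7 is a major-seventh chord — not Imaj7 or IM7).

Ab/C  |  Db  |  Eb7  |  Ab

I6 - IV - V7 - I

Ab/C has root Ab, degree 1 in Ab major, so I6.
Db: root Db is the subdominant; major triad there is IV.
Eb7 has root Eb, degree 5 in Ab major, so V7.
Ab: root Ab is the tonic; major triad there is I.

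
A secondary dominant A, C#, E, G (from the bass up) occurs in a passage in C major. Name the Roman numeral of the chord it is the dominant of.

The chord is a dominant seventh chord on A.
A dominant resolves down a perfect fifth: A → D. In C major, D is scale degree 2, i.e. ii.

ii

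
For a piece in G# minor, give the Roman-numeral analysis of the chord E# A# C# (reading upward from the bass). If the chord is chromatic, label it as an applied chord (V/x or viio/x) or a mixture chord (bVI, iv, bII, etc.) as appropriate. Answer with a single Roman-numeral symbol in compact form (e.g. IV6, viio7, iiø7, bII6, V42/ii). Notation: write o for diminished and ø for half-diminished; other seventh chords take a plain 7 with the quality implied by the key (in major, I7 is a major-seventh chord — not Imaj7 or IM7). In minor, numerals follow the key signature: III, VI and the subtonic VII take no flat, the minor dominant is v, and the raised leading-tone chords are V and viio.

ii64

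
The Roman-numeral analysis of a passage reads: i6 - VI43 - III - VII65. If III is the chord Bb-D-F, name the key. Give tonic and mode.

G minor

The chord Bb is a major triad rooted on Bb; its label is III.
III on Bb implies Bb is the mediant; that puts the tonic at G, and the uppercase numeral fits minor mode.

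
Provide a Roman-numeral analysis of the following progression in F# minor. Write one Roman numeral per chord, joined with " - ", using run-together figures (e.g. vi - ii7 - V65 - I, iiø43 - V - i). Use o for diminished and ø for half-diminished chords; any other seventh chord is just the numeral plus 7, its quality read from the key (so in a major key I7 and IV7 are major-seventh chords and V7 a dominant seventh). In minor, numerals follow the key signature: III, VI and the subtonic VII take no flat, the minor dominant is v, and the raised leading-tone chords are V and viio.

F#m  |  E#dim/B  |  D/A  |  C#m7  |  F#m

F#m: root F# is the tonic; minor triad there is i.
E#dim/B has root E#, degree 7 in F# minor, so viio64.
D/A: major triad on D = scale degree 6 → VI64.
C#m7: minor seventh chord on C# = scale degree 5 → v7.
F#m: root F# is the tonic; minor triad there is i.

i - viio64 - VI64 - v7 - i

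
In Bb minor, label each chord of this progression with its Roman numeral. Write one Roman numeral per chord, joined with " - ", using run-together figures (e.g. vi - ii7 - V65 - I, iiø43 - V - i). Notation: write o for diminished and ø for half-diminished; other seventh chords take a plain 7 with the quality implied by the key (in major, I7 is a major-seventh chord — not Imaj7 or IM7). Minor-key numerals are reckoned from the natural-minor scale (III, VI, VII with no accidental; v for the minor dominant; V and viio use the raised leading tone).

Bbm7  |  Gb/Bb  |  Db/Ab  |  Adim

Bbm7: minor seventh chord on Bb = scale degree 1 → i7.
Gb/Bb: major triad on Gb = scale degree 6 → VI6.
Db/Ab: root Db is the mediant; major triad there is III64.
Adim has root A, degree 7 in Bb minor, so viio.

i7 - VI6 - III64 - viio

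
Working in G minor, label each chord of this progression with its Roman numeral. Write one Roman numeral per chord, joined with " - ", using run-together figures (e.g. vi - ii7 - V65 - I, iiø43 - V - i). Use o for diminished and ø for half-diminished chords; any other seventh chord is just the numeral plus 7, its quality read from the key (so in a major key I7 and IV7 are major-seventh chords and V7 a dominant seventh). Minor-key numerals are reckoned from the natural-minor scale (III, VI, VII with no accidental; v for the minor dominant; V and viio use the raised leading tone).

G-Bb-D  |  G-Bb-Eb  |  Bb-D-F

i - VI6 - III

G-Bb-D has root G, degree 1 in G minor, so i.
G-Bb-Eb: root Eb is the submediant; major triad there is VI6.
Bb-D-F: major triad on Bb = scale degree 3 → III.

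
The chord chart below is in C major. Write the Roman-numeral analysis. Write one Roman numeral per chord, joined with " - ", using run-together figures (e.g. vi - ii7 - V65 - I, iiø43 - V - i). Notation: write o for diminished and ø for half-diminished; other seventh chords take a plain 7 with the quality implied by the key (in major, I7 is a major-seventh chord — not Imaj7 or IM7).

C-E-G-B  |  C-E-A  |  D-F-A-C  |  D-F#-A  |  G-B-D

I7 - vi6 - ii7 - V/V - V

C-E-G-B: major seventh chord on C = scale degree 1 → I7.
C-E-A has root A, degree 6 in C major, so vi6.
D-F-A-C has root D, degree 2 in C major, so ii7.
D-F#-A is the secondary dominant of V (major triad on D): V/V.
G-B-D: root G is the dominant; major triad there is V.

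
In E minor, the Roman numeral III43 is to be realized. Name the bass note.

III in E minor has root G; the chord is G-B-D-F#.
The figure 43 means second inversion — the fifth is in the bass.

D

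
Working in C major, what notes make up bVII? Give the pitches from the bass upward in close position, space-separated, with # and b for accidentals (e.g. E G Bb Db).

Bb D F

Scale degree 7 in C major is B; lowering it a half step gives Bb. bVII is a major triad on the lowered seventh degree (the subtonic), borrowed from the parallel minor.
So the chord is Bb-D-F, a major triad.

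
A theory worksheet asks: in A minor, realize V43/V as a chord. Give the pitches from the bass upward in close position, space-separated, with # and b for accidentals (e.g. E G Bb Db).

F# A B D#

V43/V is a secondary dominant — the dominant seventh of V. V in A minor is E, so the applied chord's root is B, a perfect fifth above.
Building a dominant seventh chord on B gives B-D#-F#-A.
The figured bass 43 indicates second inversion, placing the fifth (F#) in the bass: F#-A-B-D#.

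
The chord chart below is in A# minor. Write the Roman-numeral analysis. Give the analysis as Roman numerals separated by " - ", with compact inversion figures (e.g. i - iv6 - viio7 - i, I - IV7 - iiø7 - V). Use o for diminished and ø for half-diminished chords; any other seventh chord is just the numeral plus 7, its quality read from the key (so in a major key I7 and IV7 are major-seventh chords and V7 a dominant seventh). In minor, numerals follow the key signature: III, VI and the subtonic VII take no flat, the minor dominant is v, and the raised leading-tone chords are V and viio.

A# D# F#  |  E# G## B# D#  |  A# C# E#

A#-D#-F# has root D#, degree 4 in A# minor, so iv64.
E#-G##-B#-D#: dominant seventh chord on E# = scale degree 5 → V7.
A#-C#-E# has root A#, degree 1 in A# minor, so i.

iv64 - V7 - i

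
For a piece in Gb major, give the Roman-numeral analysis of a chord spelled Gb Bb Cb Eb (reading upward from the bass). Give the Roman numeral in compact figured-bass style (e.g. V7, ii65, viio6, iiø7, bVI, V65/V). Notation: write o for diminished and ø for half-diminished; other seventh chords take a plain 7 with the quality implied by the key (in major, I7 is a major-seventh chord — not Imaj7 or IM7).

IV43

Stacked in thirds the chord is Cb-Eb-Gb-Bb: a major seventh chord on Cb.
Cb is scale degree 4 in Gb major, and a major seventh chord on that degree is written IV7.
With Gb in the bass the chord is in second inversion, so the figured bass is 43.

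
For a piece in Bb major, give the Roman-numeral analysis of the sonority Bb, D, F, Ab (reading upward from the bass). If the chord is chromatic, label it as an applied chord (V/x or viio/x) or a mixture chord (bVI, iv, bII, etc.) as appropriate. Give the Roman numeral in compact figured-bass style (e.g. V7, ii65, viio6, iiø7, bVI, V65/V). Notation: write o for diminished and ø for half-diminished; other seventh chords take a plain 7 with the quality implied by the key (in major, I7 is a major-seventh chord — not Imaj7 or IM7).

The pitches Bb-D-F-Ab form a dominant seventh chord rooted on Bb.
Bb is not a diatonic chord root with this quality in Bb major, but it lies a perfect fifth above Eb (IV), so the chord functions as an applied dominant of IV.

V7/IV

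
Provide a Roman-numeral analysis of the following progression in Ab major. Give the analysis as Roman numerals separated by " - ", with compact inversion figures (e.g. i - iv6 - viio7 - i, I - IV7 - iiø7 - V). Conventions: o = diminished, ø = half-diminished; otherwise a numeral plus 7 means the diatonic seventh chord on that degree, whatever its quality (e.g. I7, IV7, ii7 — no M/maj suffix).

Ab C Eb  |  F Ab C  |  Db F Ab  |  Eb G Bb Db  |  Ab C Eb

Ab-C-Eb has root Ab, degree 1 in Ab major, so I.
F-Ab-C: root F is the submediant; minor triad there is vi.
Db-F-Ab has root Db, degree 4 in Ab major, so IV.
Eb-G-Bb-Db: root Eb is the dominant; dominant seventh chord there is V7.
Ab-C-Eb: root Ab is the tonic; major triad there is I.

I - vi - IV - V7 - I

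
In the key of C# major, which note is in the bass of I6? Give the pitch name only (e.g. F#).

E#

I in C# major has root C#; the chord is C#-E#-G#.
The figure 6 means first inversion — the third is in the bass.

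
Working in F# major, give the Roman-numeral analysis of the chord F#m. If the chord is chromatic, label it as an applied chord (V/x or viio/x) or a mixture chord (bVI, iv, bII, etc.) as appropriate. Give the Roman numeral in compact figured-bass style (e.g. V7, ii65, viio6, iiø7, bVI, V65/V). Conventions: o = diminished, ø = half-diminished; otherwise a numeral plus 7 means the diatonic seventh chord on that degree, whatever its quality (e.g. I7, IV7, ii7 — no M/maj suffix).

i

Stacked in thirds the chord is F#-A-C#: a minor triad on F#.
F# is the first degree of F# major. This is the minor tonic, borrowed from the parallel minor.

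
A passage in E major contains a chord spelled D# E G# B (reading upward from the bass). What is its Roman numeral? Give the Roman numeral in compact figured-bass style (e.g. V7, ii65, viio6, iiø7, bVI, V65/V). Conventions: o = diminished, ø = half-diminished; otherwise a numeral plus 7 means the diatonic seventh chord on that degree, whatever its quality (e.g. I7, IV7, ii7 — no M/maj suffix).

I42

Stacked in thirds the chord is E-G#-B-D#: a major seventh chord on E.
E is scale degree 1 in E major, and a major seventh chord on that degree is written I7.
With D# in the bass the chord is in third inversion, so the figured bass is 42.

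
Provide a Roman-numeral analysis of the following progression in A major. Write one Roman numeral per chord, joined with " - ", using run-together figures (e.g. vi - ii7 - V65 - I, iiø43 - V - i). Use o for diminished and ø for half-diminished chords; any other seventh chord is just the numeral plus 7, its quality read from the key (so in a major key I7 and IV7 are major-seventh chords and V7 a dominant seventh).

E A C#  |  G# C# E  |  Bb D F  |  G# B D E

E-A-C# has root A, degree 1 in A major, so I64.
G#-C#-E has root C#, degree 3 in A major, so iii64.
Bb-D-F is non-diatonic — a major triad on the lowered supertonic (Bb): the Neapolitan chord, bII.
G#-B-D-E has root E, degree 5 in A major, so V65.

I64 - iii64 - bII - V65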